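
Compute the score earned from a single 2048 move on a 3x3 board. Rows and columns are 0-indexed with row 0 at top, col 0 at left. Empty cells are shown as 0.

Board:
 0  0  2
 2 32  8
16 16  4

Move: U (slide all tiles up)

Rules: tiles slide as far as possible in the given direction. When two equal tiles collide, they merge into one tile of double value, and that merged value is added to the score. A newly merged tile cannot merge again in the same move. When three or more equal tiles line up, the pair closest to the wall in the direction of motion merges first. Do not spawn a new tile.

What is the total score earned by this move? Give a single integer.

Slide up:
col 0: [0, 2, 16] -> [2, 16, 0]  score +0 (running 0)
col 1: [0, 32, 16] -> [32, 16, 0]  score +0 (running 0)
col 2: [2, 8, 4] -> [2, 8, 4]  score +0 (running 0)
Board after move:
 2 32  2
16 16  8
 0  0  4

Answer: 0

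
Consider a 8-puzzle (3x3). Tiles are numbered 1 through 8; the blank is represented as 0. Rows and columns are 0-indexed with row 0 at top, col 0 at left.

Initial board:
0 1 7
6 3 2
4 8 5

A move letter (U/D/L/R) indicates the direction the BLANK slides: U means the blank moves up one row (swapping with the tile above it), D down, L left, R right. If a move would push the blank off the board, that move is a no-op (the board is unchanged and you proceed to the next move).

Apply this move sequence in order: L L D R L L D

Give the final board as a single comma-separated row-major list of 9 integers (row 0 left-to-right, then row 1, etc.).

Answer: 6, 1, 7, 4, 3, 2, 0, 8, 5

Derivation:
After move 1 (L):
0 1 7
6 3 2
4 8 5

After move 2 (L):
0 1 7
6 3 2
4 8 5

After move 3 (D):
6 1 7
0 3 2
4 8 5

After move 4 (R):
6 1 7
3 0 2
4 8 5

After move 5 (L):
6 1 7
0 3 2
4 8 5

After move 6 (L):
6 1 7
0 3 2
4 8 5

After move 7 (D):
6 1 7
4 3 2
0 8 5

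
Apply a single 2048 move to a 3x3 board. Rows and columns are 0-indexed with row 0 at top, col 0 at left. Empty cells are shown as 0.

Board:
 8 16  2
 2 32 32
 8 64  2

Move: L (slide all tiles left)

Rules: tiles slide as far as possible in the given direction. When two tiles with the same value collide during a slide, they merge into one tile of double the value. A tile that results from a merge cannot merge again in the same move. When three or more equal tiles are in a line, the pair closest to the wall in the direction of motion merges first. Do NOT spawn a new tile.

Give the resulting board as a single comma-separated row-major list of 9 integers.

Answer: 8, 16, 2, 2, 64, 0, 8, 64, 2

Derivation:
Slide left:
row 0: [8, 16, 2] -> [8, 16, 2]
row 1: [2, 32, 32] -> [2, 64, 0]
row 2: [8, 64, 2] -> [8, 64, 2]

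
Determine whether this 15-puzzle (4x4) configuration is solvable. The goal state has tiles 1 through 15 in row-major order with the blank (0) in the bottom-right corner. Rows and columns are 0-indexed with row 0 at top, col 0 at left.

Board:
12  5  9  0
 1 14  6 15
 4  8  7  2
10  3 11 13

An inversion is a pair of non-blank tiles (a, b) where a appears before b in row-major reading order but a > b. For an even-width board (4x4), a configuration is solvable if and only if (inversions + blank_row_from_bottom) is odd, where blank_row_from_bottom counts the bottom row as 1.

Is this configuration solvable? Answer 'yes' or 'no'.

Answer: no

Derivation:
Inversions: 50
Blank is in row 0 (0-indexed from top), which is row 4 counting from the bottom (bottom = 1).
50 + 4 = 54, which is even, so the puzzle is not solvable.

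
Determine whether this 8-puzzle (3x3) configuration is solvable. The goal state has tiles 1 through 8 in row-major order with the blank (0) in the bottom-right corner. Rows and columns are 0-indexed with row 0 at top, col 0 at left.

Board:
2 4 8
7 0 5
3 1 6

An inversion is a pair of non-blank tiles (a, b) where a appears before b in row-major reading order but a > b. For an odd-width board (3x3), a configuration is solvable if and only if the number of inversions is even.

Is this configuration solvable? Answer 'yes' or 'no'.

Inversions (pairs i<j in row-major order where tile[i] > tile[j] > 0): 15
15 is odd, so the puzzle is not solvable.

Answer: no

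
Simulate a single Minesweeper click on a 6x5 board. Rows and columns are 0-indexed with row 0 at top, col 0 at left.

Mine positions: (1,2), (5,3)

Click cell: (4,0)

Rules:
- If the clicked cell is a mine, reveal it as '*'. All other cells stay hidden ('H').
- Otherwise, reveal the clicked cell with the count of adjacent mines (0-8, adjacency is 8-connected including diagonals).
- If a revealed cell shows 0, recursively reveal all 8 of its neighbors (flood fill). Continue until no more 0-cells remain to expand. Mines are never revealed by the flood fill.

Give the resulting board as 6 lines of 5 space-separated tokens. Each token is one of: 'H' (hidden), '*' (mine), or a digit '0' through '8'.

0 1 H 1 0
0 1 H 1 0
0 1 1 1 0
0 0 0 0 0
0 0 1 1 1
0 0 1 H H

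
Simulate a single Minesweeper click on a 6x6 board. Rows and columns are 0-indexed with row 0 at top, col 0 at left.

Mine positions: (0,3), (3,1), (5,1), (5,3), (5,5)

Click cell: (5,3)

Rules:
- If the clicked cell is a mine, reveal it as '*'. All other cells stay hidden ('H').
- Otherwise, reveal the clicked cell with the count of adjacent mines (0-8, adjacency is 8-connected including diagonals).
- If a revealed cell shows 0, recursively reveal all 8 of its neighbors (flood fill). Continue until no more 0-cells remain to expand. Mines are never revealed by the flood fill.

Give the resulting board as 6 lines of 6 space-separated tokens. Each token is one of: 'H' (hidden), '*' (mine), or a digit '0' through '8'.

H H H H H H
H H H H H H
H H H H H H
H H H H H H
H H H H H H
H H H * H H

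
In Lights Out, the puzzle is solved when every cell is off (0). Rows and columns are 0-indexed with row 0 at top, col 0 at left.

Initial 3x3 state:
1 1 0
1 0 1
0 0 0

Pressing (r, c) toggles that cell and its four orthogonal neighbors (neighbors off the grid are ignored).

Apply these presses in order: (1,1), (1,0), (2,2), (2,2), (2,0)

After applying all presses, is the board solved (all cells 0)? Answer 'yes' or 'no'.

Answer: yes

Derivation:
After press 1 at (1,1):
1 0 0
0 1 0
0 1 0

After press 2 at (1,0):
0 0 0
1 0 0
1 1 0

After press 3 at (2,2):
0 0 0
1 0 1
1 0 1

After press 4 at (2,2):
0 0 0
1 0 0
1 1 0

After press 5 at (2,0):
0 0 0
0 0 0
0 0 0

Lights still on: 0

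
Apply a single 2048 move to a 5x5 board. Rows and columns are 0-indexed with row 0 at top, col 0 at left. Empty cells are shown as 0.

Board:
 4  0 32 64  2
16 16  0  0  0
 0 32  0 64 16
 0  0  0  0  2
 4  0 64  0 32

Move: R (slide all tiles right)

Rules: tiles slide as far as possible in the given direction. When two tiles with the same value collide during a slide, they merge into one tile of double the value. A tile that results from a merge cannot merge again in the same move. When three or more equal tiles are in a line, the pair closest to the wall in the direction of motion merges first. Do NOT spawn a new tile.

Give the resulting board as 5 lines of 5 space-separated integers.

Slide right:
row 0: [4, 0, 32, 64, 2] -> [0, 4, 32, 64, 2]
row 1: [16, 16, 0, 0, 0] -> [0, 0, 0, 0, 32]
row 2: [0, 32, 0, 64, 16] -> [0, 0, 32, 64, 16]
row 3: [0, 0, 0, 0, 2] -> [0, 0, 0, 0, 2]
row 4: [4, 0, 64, 0, 32] -> [0, 0, 4, 64, 32]

Answer:  0  4 32 64  2
 0  0  0  0 32
 0  0 32 64 16
 0  0  0  0  2
 0  0  4 64 32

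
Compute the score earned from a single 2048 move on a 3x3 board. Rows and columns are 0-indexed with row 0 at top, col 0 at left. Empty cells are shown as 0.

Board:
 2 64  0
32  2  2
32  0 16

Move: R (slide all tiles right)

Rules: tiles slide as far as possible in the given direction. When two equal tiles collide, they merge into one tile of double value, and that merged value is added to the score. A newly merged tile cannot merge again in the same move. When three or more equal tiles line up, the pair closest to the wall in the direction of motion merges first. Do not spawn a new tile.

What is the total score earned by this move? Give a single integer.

Slide right:
row 0: [2, 64, 0] -> [0, 2, 64]  score +0 (running 0)
row 1: [32, 2, 2] -> [0, 32, 4]  score +4 (running 4)
row 2: [32, 0, 16] -> [0, 32, 16]  score +0 (running 4)
Board after move:
 0  2 64
 0 32  4
 0 32 16

Answer: 4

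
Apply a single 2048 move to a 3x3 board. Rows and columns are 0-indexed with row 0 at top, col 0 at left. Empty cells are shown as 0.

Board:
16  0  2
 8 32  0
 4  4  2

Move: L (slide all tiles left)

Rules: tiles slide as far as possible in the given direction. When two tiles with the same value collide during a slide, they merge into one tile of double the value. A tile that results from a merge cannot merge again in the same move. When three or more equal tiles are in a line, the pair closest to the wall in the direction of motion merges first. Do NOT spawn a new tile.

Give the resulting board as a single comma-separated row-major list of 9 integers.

Slide left:
row 0: [16, 0, 2] -> [16, 2, 0]
row 1: [8, 32, 0] -> [8, 32, 0]
row 2: [4, 4, 2] -> [8, 2, 0]

Answer: 16, 2, 0, 8, 32, 0, 8, 2, 0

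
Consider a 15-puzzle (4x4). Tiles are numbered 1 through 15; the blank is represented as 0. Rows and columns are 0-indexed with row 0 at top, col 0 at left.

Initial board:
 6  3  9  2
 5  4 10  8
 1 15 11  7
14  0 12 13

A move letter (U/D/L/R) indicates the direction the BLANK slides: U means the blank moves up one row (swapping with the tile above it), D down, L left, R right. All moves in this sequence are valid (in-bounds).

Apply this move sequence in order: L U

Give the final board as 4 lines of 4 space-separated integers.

After move 1 (L):
 6  3  9  2
 5  4 10  8
 1 15 11  7
 0 14 12 13

After move 2 (U):
 6  3  9  2
 5  4 10  8
 0 15 11  7
 1 14 12 13

Answer:  6  3  9  2
 5  4 10  8
 0 15 11  7
 1 14 12 13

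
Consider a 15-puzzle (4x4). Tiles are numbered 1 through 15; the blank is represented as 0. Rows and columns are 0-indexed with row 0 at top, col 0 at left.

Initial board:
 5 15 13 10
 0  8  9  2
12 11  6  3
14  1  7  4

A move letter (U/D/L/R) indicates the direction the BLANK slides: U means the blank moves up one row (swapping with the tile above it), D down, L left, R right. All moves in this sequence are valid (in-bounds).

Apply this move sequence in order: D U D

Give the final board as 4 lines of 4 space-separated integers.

After move 1 (D):
 5 15 13 10
12  8  9  2
 0 11  6  3
14  1  7  4

After move 2 (U):
 5 15 13 10
 0  8  9  2
12 11  6  3
14  1  7  4

After move 3 (D):
 5 15 13 10
12  8  9  2
 0 11  6  3
14  1  7  4

Answer:  5 15 13 10
12  8  9  2
 0 11  6  3
14  1  7  4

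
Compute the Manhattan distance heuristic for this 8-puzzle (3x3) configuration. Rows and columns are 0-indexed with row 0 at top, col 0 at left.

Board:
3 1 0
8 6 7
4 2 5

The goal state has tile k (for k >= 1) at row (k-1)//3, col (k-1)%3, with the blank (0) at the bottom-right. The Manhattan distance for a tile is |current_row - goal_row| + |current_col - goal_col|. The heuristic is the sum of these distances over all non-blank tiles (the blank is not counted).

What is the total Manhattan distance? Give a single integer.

Answer: 14

Derivation:
Tile 3: (0,0)->(0,2) = 2
Tile 1: (0,1)->(0,0) = 1
Tile 8: (1,0)->(2,1) = 2
Tile 6: (1,1)->(1,2) = 1
Tile 7: (1,2)->(2,0) = 3
Tile 4: (2,0)->(1,0) = 1
Tile 2: (2,1)->(0,1) = 2
Tile 5: (2,2)->(1,1) = 2
Sum: 2 + 1 + 2 + 1 + 3 + 1 + 2 + 2 = 14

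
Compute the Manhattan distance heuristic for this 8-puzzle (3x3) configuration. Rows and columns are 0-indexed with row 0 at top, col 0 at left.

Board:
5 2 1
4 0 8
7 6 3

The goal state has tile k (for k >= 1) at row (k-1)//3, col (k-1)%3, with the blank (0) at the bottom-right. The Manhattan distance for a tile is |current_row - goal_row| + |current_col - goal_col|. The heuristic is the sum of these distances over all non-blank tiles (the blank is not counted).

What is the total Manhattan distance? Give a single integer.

Answer: 10

Derivation:
Tile 5: at (0,0), goal (1,1), distance |0-1|+|0-1| = 2
Tile 2: at (0,1), goal (0,1), distance |0-0|+|1-1| = 0
Tile 1: at (0,2), goal (0,0), distance |0-0|+|2-0| = 2
Tile 4: at (1,0), goal (1,0), distance |1-1|+|0-0| = 0
Tile 8: at (1,2), goal (2,1), distance |1-2|+|2-1| = 2
Tile 7: at (2,0), goal (2,0), distance |2-2|+|0-0| = 0
Tile 6: at (2,1), goal (1,2), distance |2-1|+|1-2| = 2
Tile 3: at (2,2), goal (0,2), distance |2-0|+|2-2| = 2
Sum: 2 + 0 + 2 + 0 + 2 + 0 + 2 + 2 = 10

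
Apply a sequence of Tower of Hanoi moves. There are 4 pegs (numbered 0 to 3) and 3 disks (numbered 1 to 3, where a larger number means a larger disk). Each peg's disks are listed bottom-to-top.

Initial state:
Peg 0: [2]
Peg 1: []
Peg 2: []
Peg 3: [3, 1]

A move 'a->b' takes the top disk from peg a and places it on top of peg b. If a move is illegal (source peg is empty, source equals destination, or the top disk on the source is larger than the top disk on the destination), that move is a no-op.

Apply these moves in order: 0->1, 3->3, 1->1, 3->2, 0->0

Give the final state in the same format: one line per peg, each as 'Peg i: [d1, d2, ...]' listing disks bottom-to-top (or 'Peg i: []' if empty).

Answer: Peg 0: []
Peg 1: [2]
Peg 2: [1]
Peg 3: [3]

Derivation:
After move 1 (0->1):
Peg 0: []
Peg 1: [2]
Peg 2: []
Peg 3: [3, 1]

After move 2 (3->3):
Peg 0: []
Peg 1: [2]
Peg 2: []
Peg 3: [3, 1]

After move 3 (1->1):
Peg 0: []
Peg 1: [2]
Peg 2: []
Peg 3: [3, 1]

After move 4 (3->2):
Peg 0: []
Peg 1: [2]
Peg 2: [1]
Peg 3: [3]

After move 5 (0->0):
Peg 0: []
Peg 1: [2]
Peg 2: [1]
Peg 3: [3]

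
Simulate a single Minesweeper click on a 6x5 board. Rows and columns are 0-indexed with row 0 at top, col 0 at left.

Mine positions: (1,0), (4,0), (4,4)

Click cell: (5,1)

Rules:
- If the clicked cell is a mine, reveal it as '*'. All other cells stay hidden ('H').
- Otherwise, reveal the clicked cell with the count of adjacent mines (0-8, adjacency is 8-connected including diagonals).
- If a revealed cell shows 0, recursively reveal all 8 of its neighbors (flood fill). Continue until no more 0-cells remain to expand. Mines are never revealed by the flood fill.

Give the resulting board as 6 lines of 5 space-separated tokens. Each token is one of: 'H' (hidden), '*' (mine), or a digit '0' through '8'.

H H H H H
H H H H H
H H H H H
H H H H H
H H H H H
H 1 H H H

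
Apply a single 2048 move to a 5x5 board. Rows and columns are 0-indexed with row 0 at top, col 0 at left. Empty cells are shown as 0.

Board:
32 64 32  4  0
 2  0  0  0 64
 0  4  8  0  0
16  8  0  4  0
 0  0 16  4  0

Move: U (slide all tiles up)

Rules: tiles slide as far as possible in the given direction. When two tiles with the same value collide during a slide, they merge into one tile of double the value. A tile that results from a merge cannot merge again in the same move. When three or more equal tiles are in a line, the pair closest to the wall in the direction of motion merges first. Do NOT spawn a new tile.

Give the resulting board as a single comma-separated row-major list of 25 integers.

Answer: 32, 64, 32, 8, 64, 2, 4, 8, 4, 0, 16, 8, 16, 0, 0, 0, 0, 0, 0, 0, 0, 0, 0, 0, 0

Derivation:
Slide up:
col 0: [32, 2, 0, 16, 0] -> [32, 2, 16, 0, 0]
col 1: [64, 0, 4, 8, 0] -> [64, 4, 8, 0, 0]
col 2: [32, 0, 8, 0, 16] -> [32, 8, 16, 0, 0]
col 3: [4, 0, 0, 4, 4] -> [8, 4, 0, 0, 0]
col 4: [0, 64, 0, 0, 0] -> [64, 0, 0, 0, 0]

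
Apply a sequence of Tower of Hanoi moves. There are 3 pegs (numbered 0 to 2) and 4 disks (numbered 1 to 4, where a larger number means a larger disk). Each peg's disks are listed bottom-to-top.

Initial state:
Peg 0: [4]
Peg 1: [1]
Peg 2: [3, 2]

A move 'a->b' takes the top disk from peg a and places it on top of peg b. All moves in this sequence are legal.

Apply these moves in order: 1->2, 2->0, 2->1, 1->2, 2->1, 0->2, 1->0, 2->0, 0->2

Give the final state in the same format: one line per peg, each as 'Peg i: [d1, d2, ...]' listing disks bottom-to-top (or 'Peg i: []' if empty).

After move 1 (1->2):
Peg 0: [4]
Peg 1: []
Peg 2: [3, 2, 1]

After move 2 (2->0):
Peg 0: [4, 1]
Peg 1: []
Peg 2: [3, 2]

After move 3 (2->1):
Peg 0: [4, 1]
Peg 1: [2]
Peg 2: [3]

After move 4 (1->2):
Peg 0: [4, 1]
Peg 1: []
Peg 2: [3, 2]

After move 5 (2->1):
Peg 0: [4, 1]
Peg 1: [2]
Peg 2: [3]

After move 6 (0->2):
Peg 0: [4]
Peg 1: [2]
Peg 2: [3, 1]

After move 7 (1->0):
Peg 0: [4, 2]
Peg 1: []
Peg 2: [3, 1]

After move 8 (2->0):
Peg 0: [4, 2, 1]
Peg 1: []
Peg 2: [3]

After move 9 (0->2):
Peg 0: [4, 2]
Peg 1: []
Peg 2: [3, 1]

Answer: Peg 0: [4, 2]
Peg 1: []
Peg 2: [3, 1]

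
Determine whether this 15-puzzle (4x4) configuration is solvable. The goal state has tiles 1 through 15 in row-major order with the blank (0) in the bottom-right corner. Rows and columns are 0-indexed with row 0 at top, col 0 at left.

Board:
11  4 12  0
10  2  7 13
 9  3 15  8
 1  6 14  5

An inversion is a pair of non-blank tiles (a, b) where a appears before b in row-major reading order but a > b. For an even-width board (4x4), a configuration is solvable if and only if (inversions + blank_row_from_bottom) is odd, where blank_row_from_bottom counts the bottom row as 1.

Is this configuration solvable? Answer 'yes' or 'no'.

Inversions: 57
Blank is in row 0 (0-indexed from top), which is row 4 counting from the bottom (bottom = 1).
57 + 4 = 61, which is odd, so the puzzle is solvable.

Answer: yes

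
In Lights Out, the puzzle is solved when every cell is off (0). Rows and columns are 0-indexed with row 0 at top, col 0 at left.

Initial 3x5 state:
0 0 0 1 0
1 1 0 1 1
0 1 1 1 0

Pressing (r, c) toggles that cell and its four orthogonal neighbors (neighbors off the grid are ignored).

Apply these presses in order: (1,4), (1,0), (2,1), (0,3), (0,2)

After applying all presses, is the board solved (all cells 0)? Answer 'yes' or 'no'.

Answer: no

Derivation:
After press 1 at (1,4):
0 0 0 1 1
1 1 0 0 0
0 1 1 1 1

After press 2 at (1,0):
1 0 0 1 1
0 0 0 0 0
1 1 1 1 1

After press 3 at (2,1):
1 0 0 1 1
0 1 0 0 0
0 0 0 1 1

After press 4 at (0,3):
1 0 1 0 0
0 1 0 1 0
0 0 0 1 1

After press 5 at (0,2):
1 1 0 1 0
0 1 1 1 0
0 0 0 1 1

Lights still on: 8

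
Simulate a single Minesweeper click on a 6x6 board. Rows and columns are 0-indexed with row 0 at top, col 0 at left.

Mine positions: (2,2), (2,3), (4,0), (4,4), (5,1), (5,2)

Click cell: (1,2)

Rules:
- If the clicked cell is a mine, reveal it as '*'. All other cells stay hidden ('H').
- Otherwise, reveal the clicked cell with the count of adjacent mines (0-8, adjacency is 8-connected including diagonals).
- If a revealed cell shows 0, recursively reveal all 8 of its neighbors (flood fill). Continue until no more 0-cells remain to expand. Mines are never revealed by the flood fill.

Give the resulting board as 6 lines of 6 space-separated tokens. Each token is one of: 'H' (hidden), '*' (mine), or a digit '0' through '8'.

H H H H H H
H H 2 H H H
H H H H H H
H H H H H H
H H H H H H
H H H H H H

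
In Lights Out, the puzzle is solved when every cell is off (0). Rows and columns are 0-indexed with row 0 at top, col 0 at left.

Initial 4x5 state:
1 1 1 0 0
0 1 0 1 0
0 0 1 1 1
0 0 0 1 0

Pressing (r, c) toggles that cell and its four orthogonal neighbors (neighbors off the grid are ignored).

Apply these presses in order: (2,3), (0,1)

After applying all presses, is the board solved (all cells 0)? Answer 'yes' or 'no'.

After press 1 at (2,3):
1 1 1 0 0
0 1 0 0 0
0 0 0 0 0
0 0 0 0 0

After press 2 at (0,1):
0 0 0 0 0
0 0 0 0 0
0 0 0 0 0
0 0 0 0 0

Lights still on: 0

Answer: yes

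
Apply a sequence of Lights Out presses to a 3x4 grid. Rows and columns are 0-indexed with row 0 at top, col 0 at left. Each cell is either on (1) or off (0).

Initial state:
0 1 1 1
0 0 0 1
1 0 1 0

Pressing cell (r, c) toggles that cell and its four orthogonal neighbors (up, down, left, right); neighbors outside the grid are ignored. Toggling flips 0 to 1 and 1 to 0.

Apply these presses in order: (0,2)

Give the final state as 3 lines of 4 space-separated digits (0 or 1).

After press 1 at (0,2):
0 0 0 0
0 0 1 1
1 0 1 0

Answer: 0 0 0 0
0 0 1 1
1 0 1 0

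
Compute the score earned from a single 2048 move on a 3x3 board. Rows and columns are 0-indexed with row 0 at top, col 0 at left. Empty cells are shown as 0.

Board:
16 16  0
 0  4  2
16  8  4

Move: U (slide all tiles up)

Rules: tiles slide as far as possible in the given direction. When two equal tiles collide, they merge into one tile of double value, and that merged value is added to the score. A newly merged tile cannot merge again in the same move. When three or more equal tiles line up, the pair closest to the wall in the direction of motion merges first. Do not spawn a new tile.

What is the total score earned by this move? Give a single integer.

Answer: 32

Derivation:
Slide up:
col 0: [16, 0, 16] -> [32, 0, 0]  score +32 (running 32)
col 1: [16, 4, 8] -> [16, 4, 8]  score +0 (running 32)
col 2: [0, 2, 4] -> [2, 4, 0]  score +0 (running 32)
Board after move:
32 16  2
 0  4  4
 0  8  0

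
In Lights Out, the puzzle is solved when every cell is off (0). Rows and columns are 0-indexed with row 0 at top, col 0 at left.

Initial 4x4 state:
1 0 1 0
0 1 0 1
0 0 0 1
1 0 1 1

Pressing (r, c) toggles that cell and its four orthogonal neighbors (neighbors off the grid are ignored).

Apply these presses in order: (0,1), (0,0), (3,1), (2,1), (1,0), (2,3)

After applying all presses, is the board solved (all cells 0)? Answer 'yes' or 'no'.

After press 1 at (0,1):
0 1 0 0
0 0 0 1
0 0 0 1
1 0 1 1

After press 2 at (0,0):
1 0 0 0
1 0 0 1
0 0 0 1
1 0 1 1

After press 3 at (3,1):
1 0 0 0
1 0 0 1
0 1 0 1
0 1 0 1

After press 4 at (2,1):
1 0 0 0
1 1 0 1
1 0 1 1
0 0 0 1

After press 5 at (1,0):
0 0 0 0
0 0 0 1
0 0 1 1
0 0 0 1

After press 6 at (2,3):
0 0 0 0
0 0 0 0
0 0 0 0
0 0 0 0

Lights still on: 0

Answer: yes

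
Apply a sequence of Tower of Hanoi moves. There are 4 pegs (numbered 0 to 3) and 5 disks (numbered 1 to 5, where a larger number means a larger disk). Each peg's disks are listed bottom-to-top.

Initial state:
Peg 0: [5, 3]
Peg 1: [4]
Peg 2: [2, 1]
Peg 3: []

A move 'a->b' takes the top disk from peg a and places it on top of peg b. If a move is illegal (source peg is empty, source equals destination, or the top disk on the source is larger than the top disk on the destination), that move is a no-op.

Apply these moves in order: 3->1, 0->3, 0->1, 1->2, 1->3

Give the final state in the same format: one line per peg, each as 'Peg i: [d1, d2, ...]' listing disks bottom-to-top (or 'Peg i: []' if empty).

After move 1 (3->1):
Peg 0: [5, 3]
Peg 1: [4]
Peg 2: [2, 1]
Peg 3: []

After move 2 (0->3):
Peg 0: [5]
Peg 1: [4]
Peg 2: [2, 1]
Peg 3: [3]

After move 3 (0->1):
Peg 0: [5]
Peg 1: [4]
Peg 2: [2, 1]
Peg 3: [3]

After move 4 (1->2):
Peg 0: [5]
Peg 1: [4]
Peg 2: [2, 1]
Peg 3: [3]

After move 5 (1->3):
Peg 0: [5]
Peg 1: [4]
Peg 2: [2, 1]
Peg 3: [3]

Answer: Peg 0: [5]
Peg 1: [4]
Peg 2: [2, 1]
Peg 3: [3]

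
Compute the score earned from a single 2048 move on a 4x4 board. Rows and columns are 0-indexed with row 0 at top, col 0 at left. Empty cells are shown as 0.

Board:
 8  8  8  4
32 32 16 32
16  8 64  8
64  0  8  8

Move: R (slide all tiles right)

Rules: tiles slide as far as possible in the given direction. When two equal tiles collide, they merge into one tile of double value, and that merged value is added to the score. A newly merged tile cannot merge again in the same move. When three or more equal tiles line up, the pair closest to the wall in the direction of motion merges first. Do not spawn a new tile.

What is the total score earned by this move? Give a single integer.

Answer: 96

Derivation:
Slide right:
row 0: [8, 8, 8, 4] -> [0, 8, 16, 4]  score +16 (running 16)
row 1: [32, 32, 16, 32] -> [0, 64, 16, 32]  score +64 (running 80)
row 2: [16, 8, 64, 8] -> [16, 8, 64, 8]  score +0 (running 80)
row 3: [64, 0, 8, 8] -> [0, 0, 64, 16]  score +16 (running 96)
Board after move:
 0  8 16  4
 0 64 16 32
16  8 64  8
 0  0 64 16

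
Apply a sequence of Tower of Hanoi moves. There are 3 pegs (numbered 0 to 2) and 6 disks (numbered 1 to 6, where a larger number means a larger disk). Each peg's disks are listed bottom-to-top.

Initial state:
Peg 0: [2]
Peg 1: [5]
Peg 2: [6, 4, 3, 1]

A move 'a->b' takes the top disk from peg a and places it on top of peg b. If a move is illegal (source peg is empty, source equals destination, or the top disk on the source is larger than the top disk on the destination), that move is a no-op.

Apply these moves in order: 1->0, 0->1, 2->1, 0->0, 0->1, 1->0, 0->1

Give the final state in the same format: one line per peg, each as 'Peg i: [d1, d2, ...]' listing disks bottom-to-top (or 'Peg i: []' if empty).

After move 1 (1->0):
Peg 0: [2]
Peg 1: [5]
Peg 2: [6, 4, 3, 1]

After move 2 (0->1):
Peg 0: []
Peg 1: [5, 2]
Peg 2: [6, 4, 3, 1]

After move 3 (2->1):
Peg 0: []
Peg 1: [5, 2, 1]
Peg 2: [6, 4, 3]

After move 4 (0->0):
Peg 0: []
Peg 1: [5, 2, 1]
Peg 2: [6, 4, 3]

After move 5 (0->1):
Peg 0: []
Peg 1: [5, 2, 1]
Peg 2: [6, 4, 3]

After move 6 (1->0):
Peg 0: [1]
Peg 1: [5, 2]
Peg 2: [6, 4, 3]

After move 7 (0->1):
Peg 0: []
Peg 1: [5, 2, 1]
Peg 2: [6, 4, 3]

Answer: Peg 0: []
Peg 1: [5, 2, 1]
Peg 2: [6, 4, 3]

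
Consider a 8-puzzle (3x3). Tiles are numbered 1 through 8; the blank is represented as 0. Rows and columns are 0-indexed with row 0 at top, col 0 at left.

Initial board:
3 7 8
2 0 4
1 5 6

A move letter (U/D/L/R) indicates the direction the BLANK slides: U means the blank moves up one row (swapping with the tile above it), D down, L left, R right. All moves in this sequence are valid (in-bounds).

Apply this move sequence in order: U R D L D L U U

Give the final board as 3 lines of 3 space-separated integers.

After move 1 (U):
3 0 8
2 7 4
1 5 6

After move 2 (R):
3 8 0
2 7 4
1 5 6

After move 3 (D):
3 8 4
2 7 0
1 5 6

After move 4 (L):
3 8 4
2 0 7
1 5 6

After move 5 (D):
3 8 4
2 5 7
1 0 6

After move 6 (L):
3 8 4
2 5 7
0 1 6

After move 7 (U):
3 8 4
0 5 7
2 1 6

After move 8 (U):
0 8 4
3 5 7
2 1 6

Answer: 0 8 4
3 5 7
2 1 6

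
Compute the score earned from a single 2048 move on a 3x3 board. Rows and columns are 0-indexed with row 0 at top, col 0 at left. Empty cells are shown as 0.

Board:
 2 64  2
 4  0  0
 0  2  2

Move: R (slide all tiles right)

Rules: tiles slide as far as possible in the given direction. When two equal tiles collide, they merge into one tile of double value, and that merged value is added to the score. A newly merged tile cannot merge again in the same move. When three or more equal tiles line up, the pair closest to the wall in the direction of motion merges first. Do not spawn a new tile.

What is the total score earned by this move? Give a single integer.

Answer: 4

Derivation:
Slide right:
row 0: [2, 64, 2] -> [2, 64, 2]  score +0 (running 0)
row 1: [4, 0, 0] -> [0, 0, 4]  score +0 (running 0)
row 2: [0, 2, 2] -> [0, 0, 4]  score +4 (running 4)
Board after move:
 2 64  2
 0  0  4
 0  0  4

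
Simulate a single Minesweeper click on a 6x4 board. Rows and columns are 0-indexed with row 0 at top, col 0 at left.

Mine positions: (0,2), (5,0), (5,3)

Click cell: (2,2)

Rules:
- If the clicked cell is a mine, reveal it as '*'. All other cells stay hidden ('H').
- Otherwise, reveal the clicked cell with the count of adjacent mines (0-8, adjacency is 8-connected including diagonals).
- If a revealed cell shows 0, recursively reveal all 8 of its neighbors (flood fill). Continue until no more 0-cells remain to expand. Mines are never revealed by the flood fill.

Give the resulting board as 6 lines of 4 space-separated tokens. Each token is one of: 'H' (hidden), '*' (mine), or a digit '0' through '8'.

0 1 H H
0 1 1 1
0 0 0 0
0 0 0 0
1 1 1 1
H H H H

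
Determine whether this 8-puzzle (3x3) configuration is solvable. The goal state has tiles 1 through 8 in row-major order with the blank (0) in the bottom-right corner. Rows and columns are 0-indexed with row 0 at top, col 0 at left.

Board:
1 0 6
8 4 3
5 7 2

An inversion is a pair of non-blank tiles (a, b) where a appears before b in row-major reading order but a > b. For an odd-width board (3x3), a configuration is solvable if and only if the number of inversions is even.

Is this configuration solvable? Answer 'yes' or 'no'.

Answer: yes

Derivation:
Inversions (pairs i<j in row-major order where tile[i] > tile[j] > 0): 14
14 is even, so the puzzle is solvable.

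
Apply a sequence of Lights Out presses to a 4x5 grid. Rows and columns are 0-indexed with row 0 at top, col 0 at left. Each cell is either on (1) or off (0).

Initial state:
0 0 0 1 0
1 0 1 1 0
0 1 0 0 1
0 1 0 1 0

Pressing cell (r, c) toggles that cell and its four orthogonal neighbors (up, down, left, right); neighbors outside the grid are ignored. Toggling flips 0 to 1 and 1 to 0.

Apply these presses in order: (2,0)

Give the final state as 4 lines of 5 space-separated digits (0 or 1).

After press 1 at (2,0):
0 0 0 1 0
0 0 1 1 0
1 0 0 0 1
1 1 0 1 0

Answer: 0 0 0 1 0
0 0 1 1 0
1 0 0 0 1
1 1 0 1 0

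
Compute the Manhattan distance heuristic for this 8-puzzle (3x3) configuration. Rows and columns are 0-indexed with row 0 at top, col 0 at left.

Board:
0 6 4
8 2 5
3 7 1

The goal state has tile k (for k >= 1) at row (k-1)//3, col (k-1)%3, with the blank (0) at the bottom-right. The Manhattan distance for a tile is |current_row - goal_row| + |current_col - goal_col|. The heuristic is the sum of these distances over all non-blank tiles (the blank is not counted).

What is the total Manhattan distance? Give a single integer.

Tile 6: (0,1)->(1,2) = 2
Tile 4: (0,2)->(1,0) = 3
Tile 8: (1,0)->(2,1) = 2
Tile 2: (1,1)->(0,1) = 1
Tile 5: (1,2)->(1,1) = 1
Tile 3: (2,0)->(0,2) = 4
Tile 7: (2,1)->(2,0) = 1
Tile 1: (2,2)->(0,0) = 4
Sum: 2 + 3 + 2 + 1 + 1 + 4 + 1 + 4 = 18

Answer: 18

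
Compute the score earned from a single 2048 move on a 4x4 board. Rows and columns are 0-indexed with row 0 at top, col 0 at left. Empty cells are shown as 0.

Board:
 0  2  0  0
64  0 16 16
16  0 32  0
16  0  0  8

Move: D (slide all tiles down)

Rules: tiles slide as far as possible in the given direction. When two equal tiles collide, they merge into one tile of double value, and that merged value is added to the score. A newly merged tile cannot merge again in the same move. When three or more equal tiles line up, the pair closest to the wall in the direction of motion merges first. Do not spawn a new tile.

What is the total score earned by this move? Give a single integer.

Slide down:
col 0: [0, 64, 16, 16] -> [0, 0, 64, 32]  score +32 (running 32)
col 1: [2, 0, 0, 0] -> [0, 0, 0, 2]  score +0 (running 32)
col 2: [0, 16, 32, 0] -> [0, 0, 16, 32]  score +0 (running 32)
col 3: [0, 16, 0, 8] -> [0, 0, 16, 8]  score +0 (running 32)
Board after move:
 0  0  0  0
 0  0  0  0
64  0 16 16
32  2 32  8

Answer: 32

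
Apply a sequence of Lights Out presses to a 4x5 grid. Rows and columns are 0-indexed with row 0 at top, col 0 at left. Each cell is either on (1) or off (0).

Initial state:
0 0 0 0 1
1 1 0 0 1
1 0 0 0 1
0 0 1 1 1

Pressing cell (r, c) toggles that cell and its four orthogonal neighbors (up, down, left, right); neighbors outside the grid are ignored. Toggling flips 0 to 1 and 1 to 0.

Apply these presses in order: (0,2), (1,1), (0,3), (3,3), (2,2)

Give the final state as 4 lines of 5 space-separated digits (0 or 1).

After press 1 at (0,2):
0 1 1 1 1
1 1 1 0 1
1 0 0 0 1
0 0 1 1 1

After press 2 at (1,1):
0 0 1 1 1
0 0 0 0 1
1 1 0 0 1
0 0 1 1 1

After press 3 at (0,3):
0 0 0 0 0
0 0 0 1 1
1 1 0 0 1
0 0 1 1 1

After press 4 at (3,3):
0 0 0 0 0
0 0 0 1 1
1 1 0 1 1
0 0 0 0 0

After press 5 at (2,2):
0 0 0 0 0
0 0 1 1 1
1 0 1 0 1
0 0 1 0 0

Answer: 0 0 0 0 0
0 0 1 1 1
1 0 1 0 1
0 0 1 0 0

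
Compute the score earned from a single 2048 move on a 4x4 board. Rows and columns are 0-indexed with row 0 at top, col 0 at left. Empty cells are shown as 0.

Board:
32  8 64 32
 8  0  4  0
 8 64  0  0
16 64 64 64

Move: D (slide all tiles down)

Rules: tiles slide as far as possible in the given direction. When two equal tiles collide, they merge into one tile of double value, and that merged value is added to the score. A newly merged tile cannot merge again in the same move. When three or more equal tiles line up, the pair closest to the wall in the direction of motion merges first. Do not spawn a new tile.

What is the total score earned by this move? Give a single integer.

Answer: 144

Derivation:
Slide down:
col 0: [32, 8, 8, 16] -> [0, 32, 16, 16]  score +16 (running 16)
col 1: [8, 0, 64, 64] -> [0, 0, 8, 128]  score +128 (running 144)
col 2: [64, 4, 0, 64] -> [0, 64, 4, 64]  score +0 (running 144)
col 3: [32, 0, 0, 64] -> [0, 0, 32, 64]  score +0 (running 144)
Board after move:
  0   0   0   0
 32   0  64   0
 16   8   4  32
 16 128  64  64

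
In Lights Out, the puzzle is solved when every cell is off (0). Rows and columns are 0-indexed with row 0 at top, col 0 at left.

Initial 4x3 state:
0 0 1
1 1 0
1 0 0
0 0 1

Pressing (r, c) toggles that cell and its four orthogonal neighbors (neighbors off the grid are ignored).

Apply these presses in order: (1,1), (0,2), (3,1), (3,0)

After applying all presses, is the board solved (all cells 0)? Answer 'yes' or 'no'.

After press 1 at (1,1):
0 1 1
0 0 1
1 1 0
0 0 1

After press 2 at (0,2):
0 0 0
0 0 0
1 1 0
0 0 1

After press 3 at (3,1):
0 0 0
0 0 0
1 0 0
1 1 0

After press 4 at (3,0):
0 0 0
0 0 0
0 0 0
0 0 0

Lights still on: 0

Answer: yes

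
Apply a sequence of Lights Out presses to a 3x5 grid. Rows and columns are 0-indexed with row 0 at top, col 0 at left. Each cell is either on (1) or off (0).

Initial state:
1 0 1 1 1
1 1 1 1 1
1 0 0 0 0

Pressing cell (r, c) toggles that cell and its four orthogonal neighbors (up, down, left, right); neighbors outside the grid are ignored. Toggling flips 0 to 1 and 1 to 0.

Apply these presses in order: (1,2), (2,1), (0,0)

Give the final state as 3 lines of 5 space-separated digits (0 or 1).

After press 1 at (1,2):
1 0 0 1 1
1 0 0 0 1
1 0 1 0 0

After press 2 at (2,1):
1 0 0 1 1
1 1 0 0 1
0 1 0 0 0

After press 3 at (0,0):
0 1 0 1 1
0 1 0 0 1
0 1 0 0 0

Answer: 0 1 0 1 1
0 1 0 0 1
0 1 0 0 0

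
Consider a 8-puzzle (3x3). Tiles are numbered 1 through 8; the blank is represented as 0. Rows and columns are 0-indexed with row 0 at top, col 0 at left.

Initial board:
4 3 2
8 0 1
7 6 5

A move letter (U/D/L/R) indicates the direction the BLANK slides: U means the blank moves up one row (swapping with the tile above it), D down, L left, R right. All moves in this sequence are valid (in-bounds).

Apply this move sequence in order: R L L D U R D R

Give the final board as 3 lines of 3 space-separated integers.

Answer: 4 3 2
8 6 1
7 5 0

Derivation:
After move 1 (R):
4 3 2
8 1 0
7 6 5

After move 2 (L):
4 3 2
8 0 1
7 6 5

After move 3 (L):
4 3 2
0 8 1
7 6 5

After move 4 (D):
4 3 2
7 8 1
0 6 5

After move 5 (U):
4 3 2
0 8 1
7 6 5

After move 6 (R):
4 3 2
8 0 1
7 6 5

After move 7 (D):
4 3 2
8 6 1
7 0 5

After move 8 (R):
4 3 2
8 6 1
7 5 0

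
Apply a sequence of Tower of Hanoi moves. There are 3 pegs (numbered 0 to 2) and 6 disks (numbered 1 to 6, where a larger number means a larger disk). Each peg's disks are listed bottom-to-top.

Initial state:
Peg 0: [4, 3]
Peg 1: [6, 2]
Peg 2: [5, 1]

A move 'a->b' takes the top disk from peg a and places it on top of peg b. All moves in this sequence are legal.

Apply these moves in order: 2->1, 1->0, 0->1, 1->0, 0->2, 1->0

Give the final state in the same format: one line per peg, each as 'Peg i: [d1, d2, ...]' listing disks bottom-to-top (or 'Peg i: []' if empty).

After move 1 (2->1):
Peg 0: [4, 3]
Peg 1: [6, 2, 1]
Peg 2: [5]

After move 2 (1->0):
Peg 0: [4, 3, 1]
Peg 1: [6, 2]
Peg 2: [5]

After move 3 (0->1):
Peg 0: [4, 3]
Peg 1: [6, 2, 1]
Peg 2: [5]

After move 4 (1->0):
Peg 0: [4, 3, 1]
Peg 1: [6, 2]
Peg 2: [5]

After move 5 (0->2):
Peg 0: [4, 3]
Peg 1: [6, 2]
Peg 2: [5, 1]

After move 6 (1->0):
Peg 0: [4, 3, 2]
Peg 1: [6]
Peg 2: [5, 1]

Answer: Peg 0: [4, 3, 2]
Peg 1: [6]
Peg 2: [5, 1]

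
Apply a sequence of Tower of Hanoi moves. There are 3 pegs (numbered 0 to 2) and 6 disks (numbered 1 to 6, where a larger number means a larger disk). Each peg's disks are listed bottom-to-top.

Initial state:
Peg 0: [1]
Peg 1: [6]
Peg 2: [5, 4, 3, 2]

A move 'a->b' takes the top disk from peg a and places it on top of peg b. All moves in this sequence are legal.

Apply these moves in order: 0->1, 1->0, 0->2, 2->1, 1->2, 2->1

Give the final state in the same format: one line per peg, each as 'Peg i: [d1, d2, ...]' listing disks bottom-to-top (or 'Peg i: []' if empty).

After move 1 (0->1):
Peg 0: []
Peg 1: [6, 1]
Peg 2: [5, 4, 3, 2]

After move 2 (1->0):
Peg 0: [1]
Peg 1: [6]
Peg 2: [5, 4, 3, 2]

After move 3 (0->2):
Peg 0: []
Peg 1: [6]
Peg 2: [5, 4, 3, 2, 1]

After move 4 (2->1):
Peg 0: []
Peg 1: [6, 1]
Peg 2: [5, 4, 3, 2]

After move 5 (1->2):
Peg 0: []
Peg 1: [6]
Peg 2: [5, 4, 3, 2, 1]

After move 6 (2->1):
Peg 0: []
Peg 1: [6, 1]
Peg 2: [5, 4, 3, 2]

Answer: Peg 0: []
Peg 1: [6, 1]
Peg 2: [5, 4, 3, 2]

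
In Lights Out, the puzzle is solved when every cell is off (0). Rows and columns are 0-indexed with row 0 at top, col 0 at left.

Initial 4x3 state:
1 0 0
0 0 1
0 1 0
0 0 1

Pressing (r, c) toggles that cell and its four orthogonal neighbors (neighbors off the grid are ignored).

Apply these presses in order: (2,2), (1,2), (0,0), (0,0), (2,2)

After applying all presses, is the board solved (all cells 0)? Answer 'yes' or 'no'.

Answer: no

Derivation:
After press 1 at (2,2):
1 0 0
0 0 0
0 0 1
0 0 0

After press 2 at (1,2):
1 0 1
0 1 1
0 0 0
0 0 0

After press 3 at (0,0):
0 1 1
1 1 1
0 0 0
0 0 0

After press 4 at (0,0):
1 0 1
0 1 1
0 0 0
0 0 0

After press 5 at (2,2):
1 0 1
0 1 0
0 1 1
0 0 1

Lights still on: 6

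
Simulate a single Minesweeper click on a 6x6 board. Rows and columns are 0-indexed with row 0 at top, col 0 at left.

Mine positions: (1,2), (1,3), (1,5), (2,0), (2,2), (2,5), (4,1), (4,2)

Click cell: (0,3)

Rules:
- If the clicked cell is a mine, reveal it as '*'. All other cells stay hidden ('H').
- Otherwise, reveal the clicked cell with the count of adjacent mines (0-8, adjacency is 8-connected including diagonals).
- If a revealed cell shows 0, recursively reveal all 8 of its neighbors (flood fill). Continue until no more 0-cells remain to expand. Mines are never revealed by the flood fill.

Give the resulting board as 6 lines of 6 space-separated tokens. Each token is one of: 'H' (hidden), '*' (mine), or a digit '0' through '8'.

H H H 2 H H
H H H H H H
H H H H H H
H H H H H H
H H H H H H
H H H H H H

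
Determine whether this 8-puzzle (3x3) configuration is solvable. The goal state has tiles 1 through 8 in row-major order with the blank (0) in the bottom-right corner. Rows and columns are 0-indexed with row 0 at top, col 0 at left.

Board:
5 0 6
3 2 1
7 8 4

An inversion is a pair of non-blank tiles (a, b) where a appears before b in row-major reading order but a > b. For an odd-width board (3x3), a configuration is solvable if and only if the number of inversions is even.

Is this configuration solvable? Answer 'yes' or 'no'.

Inversions (pairs i<j in row-major order where tile[i] > tile[j] > 0): 13
13 is odd, so the puzzle is not solvable.

Answer: no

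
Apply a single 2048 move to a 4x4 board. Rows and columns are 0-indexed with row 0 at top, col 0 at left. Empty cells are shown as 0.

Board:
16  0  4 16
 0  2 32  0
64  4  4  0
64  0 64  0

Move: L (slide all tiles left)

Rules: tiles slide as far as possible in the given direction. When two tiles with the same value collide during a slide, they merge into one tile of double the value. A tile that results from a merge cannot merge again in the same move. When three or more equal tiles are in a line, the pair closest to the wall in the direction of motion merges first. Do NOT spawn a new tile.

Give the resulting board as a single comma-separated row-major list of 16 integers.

Slide left:
row 0: [16, 0, 4, 16] -> [16, 4, 16, 0]
row 1: [0, 2, 32, 0] -> [2, 32, 0, 0]
row 2: [64, 4, 4, 0] -> [64, 8, 0, 0]
row 3: [64, 0, 64, 0] -> [128, 0, 0, 0]

Answer: 16, 4, 16, 0, 2, 32, 0, 0, 64, 8, 0, 0, 128, 0, 0, 0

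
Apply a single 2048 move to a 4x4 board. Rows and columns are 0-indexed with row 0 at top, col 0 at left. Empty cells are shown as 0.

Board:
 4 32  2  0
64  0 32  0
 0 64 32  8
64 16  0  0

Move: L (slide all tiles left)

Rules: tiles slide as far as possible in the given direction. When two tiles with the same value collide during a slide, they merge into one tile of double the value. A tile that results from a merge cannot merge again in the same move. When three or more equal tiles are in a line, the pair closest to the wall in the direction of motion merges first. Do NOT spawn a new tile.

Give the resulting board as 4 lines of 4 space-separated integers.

Slide left:
row 0: [4, 32, 2, 0] -> [4, 32, 2, 0]
row 1: [64, 0, 32, 0] -> [64, 32, 0, 0]
row 2: [0, 64, 32, 8] -> [64, 32, 8, 0]
row 3: [64, 16, 0, 0] -> [64, 16, 0, 0]

Answer:  4 32  2  0
64 32  0  0
64 32  8  0
64 16  0  0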